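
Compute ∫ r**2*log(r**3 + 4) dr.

Let u = r**3 + 4, so du = (3*r**2) dr.
The integral becomes (1/3)·∫ log(u) du; integrate by parts with u′=log(u), dv′=du.

r**3*log(r**3 + 4)/3 - r**3/3 + 4*log(r**3 + 4)/3 + C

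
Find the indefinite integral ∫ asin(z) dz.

Use integration by parts with u = arcsin(z), dv = dz.
Then du = 1/sqrt(-z**2 + 1) dz.

z*asin(z) + sqrt(-z**2 + 1) + C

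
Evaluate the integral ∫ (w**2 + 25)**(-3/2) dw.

Substitute w = 5·tan(θ), so dw = 5·sec(θ)^2 dθ and the radical becomes sqrt(w**2 + 25) = 5·sec(θ) by the Pythagorean identity.
Integrate the resulting trig expression in θ, then back-substitute tan(θ) = w/5, sec(θ) = sqrt(w**2 + 25)/5 (absorbing any constant into C).

w/(25*sqrt(w**2 + 25)) + C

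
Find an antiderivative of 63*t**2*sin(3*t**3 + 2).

Let u = 3*t**3 + 2, so du = (9*t**2) dt.
Rewriting, the integral becomes 7·∫ sin(u) du = 7·-cos(u).
Substituting back, u = 3*t**3 + 2.

-7*cos(3*t**3 + 2) + C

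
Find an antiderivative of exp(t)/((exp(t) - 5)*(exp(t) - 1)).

log(exp(t) - 5)/4 - log(exp(t) - 1)/4 + C

Let u = e^t, du = e^t dt.
The integral becomes ∫ du/((u-1)(u-5)); decompose into partial fractions.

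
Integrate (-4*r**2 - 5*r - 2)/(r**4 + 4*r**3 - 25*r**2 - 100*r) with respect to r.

Factor the denominator: r*(r - 5)*(r + 4)*(r + 5).
Partial-fraction decomposition: 77/(50*(r + 5)) - 23/(18*(r + 4)) - 127/(450*(r - 5)) + 1/(50*r).
Integrate each term: A/(r−a) contributes A·log|r−a|.

log(r)/50 - 127*log(r - 5)/450 - 23*log(r + 4)/18 + 77*log(r + 5)/50 + C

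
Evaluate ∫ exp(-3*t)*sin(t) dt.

Let I denote the integral. Integrate by parts with u = sin(t), dv = exp(-3*t) dt, so v = -exp(-3*t)/3: I = -exp(-3*t)*sin(t)/3 + (1/3)·∫ exp(-3*t)*cos(t) dt.
Apply parts again with u = cos(t), dv = exp(-3*t) dt: ∫ exp(-3*t)*cos(t) dt = -exp(-3*t)*cos(t)/3 − (1/3)·I. Substituting back brings back I: I = -exp(-3*t)*sin(t)/3 - exp(-3*t)*cos(t)/9 − (1/9)·I.
Solving for I: (1 + 1/9)·I equals the remaining terms, so I = (9/10)·(-exp(-3*t)*sin(t)/3 - exp(-3*t)*cos(t)/9).

-3*exp(-3*t)*sin(t)/10 - exp(-3*t)*cos(t)/10 + C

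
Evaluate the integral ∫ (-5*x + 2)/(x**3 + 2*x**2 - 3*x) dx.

Factor the denominator: x*(x - 1)*(x + 3).
Partial-fraction decomposition: 17/(12*(x + 3)) - 3/(4*(x - 1)) - 2/(3*x).
Integrate each term: A/(x−a) contributes A·log|x−a|.

-2*log(x)/3 - 3*log(x - 1)/4 + 17*log(x + 3)/12 + C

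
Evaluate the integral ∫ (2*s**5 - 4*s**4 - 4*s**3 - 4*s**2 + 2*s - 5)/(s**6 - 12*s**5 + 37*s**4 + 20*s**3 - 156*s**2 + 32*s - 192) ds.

Factor the denominator: (s - 6)*(s - 4)**2*(s + 2)*(s**2 + 1).
Partial-fraction decomposition: -(1596*s - 1487)/(53465*(s**2 + 1)) + 121/(1440*(s + 2)) - 62065/(10404*(s - 4)) - 707/(204*(s - 4)**2) + 9367/(1184*(s - 6)).
Integrate each term; A/(s−a) gives A·log|s−a|; the (Bs+D)/(s²+p²) term gives a log and an atan.

9367*log(s - 6)/1184 - 62065*log(s - 4)/10404 + 121*log(s + 2)/1440 - 798*log(s**2 + 1)/53465 + 1487*atan(s)/53465 + 707/(204*s - 816) + C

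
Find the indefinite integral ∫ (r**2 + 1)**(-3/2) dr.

r/sqrt(r**2 + 1) + C

Substitute r = tan(θ), so dr = sec(θ)^2 dθ and the radical becomes sqrt(r**2 + 1) = sec(θ) by the Pythagorean identity.
Integrate the resulting trig expression in θ, then back-substitute tan(θ) = r, sec(θ) = sqrt(r**2 + 1) (absorbing any constant into C).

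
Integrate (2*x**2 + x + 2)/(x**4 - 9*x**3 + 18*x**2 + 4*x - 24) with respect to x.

Factor the denominator: (x - 6)*(x - 2)**2*(x + 1).
Partial-fraction decomposition: -1/(21*(x + 1)) - 2/(3*(x - 2)) - 1/(x - 2)**2 + 5/(7*(x - 6)).
Integrate each term; A/(x−a) gives A·log|x−a|; A/(x−a)² gives −A/(x−a).

5*log(x - 6)/7 - 2*log(x - 2)/3 - log(x + 1)/21 + 1/(x - 2) + C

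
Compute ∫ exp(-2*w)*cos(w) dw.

exp(-2*w)*sin(w)/5 - 2*exp(-2*w)*cos(w)/5 + C

Let I denote the integral. Integrate by parts with u = cos(w), dv = exp(-2*w) dw, so v = -exp(-2*w)/2: I = -exp(-2*w)*cos(w)/2 − (1/2)·∫ exp(-2*w)*sin(w) dw.
Apply parts again with u = sin(w), dv = exp(-2*w) dw: ∫ exp(-2*w)*sin(w) dw = -exp(-2*w)*sin(w)/2 + (1/2)·I. Substituting back brings back I: I = exp(-2*w)*sin(w)/4 - exp(-2*w)*cos(w)/2 − (1/4)·I.
Solving for I: (1 + 1/4)·I equals the remaining terms, so I = (4/5)·(exp(-2*w)*sin(w)/4 - exp(-2*w)*cos(w)/2).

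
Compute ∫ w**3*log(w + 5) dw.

Use integration by parts with u = log(w + 5), dv = w**3 dw.
Then du = 1/(w + 5) dw and v = w**4/4.

w**4*log(w + 5)/4 - w**4/16 + 5*w**3/12 - 25*w**2/8 + 125*w/4 - 625*log(w + 5)/4 + C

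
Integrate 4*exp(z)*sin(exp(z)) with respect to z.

Let u = exp(z), so du = (exp(z)) dz.
Rewriting, the integral becomes 4·∫ sin(u) du = 4·-cos(u).
Substituting back, u = exp(z).

-4*cos(exp(z)) + C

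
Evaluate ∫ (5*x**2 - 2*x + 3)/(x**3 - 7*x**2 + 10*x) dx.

3*log(x)/10 + 118*log(x - 5)/15 - 19*log(x - 2)/6 + C

Factor the denominator: x*(x - 5)*(x - 2).
Partial-fraction decomposition: -19/(6*(x - 2)) + 118/(15*(x - 5)) + 3/(10*x).
Integrate each term: A/(x−a) contributes A·log|x−a|.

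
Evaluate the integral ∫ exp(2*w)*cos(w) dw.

Let I denote the integral. Integrate by parts with u = cos(w), dv = exp(2*w) dw, so v = exp(2*w)/2: I = exp(2*w)*cos(w)/2 + (1/2)·∫ exp(2*w)*sin(w) dw.
Apply parts again with u = sin(w), dv = exp(2*w) dw: ∫ exp(2*w)*sin(w) dw = exp(2*w)*sin(w)/2 − (1/2)·I. Substituting back brings back I: I = exp(2*w)*sin(w)/4 + exp(2*w)*cos(w)/2 − (1/4)·I.
Solving for I: (1 + 1/4)·I equals the remaining terms, so I = (4/5)·(exp(2*w)*sin(w)/4 + exp(2*w)*cos(w)/2).

exp(2*w)*sin(w)/5 + 2*exp(2*w)*cos(w)/5 + C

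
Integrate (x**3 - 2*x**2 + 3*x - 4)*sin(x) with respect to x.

Use integration by parts with u = x**3 - 2*x**2 + 3*x - 4, dv = sin(x) dx, so v = -cos(x).
Apply parts 3 times (tabular method): alternate signs, differentiate u down to 0, integrate dv up.

-x**3*cos(x) + 3*x**2*sin(x) + 2*x**2*cos(x) - 4*x*sin(x) + 3*x*cos(x) - 3*sin(x) + C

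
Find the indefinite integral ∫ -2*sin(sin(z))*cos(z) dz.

2*cos(sin(z)) + C

Let u = sin(z), so du = (cos(z)) dz.
Rewriting, the integral becomes -2·∫ sin(u) du = -2·-cos(u).
Substituting back, u = sin(z).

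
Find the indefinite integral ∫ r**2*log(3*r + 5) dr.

r**3*log(3*r + 5)/3 - r**3/9 + 5*r**2/18 - 25*r/27 + 125*log(3*r + 5)/81 + C

Use integration by parts with u = log(3*r + 5), dv = r**2 dr.
Then du = 3/(3*r + 5) dr and v = r**3/3.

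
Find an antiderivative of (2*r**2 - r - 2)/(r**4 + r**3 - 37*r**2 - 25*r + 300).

Factor the denominator: (r - 5)*(r - 3)*(r + 4)*(r + 5).
Partial-fraction decomposition: -53/(80*(r + 5)) + 34/(63*(r + 4)) - 13/(112*(r - 3)) + 43/(180*(r - 5)).
Integrate each term: A/(r−a) contributes A·log|r−a|.

43*log(r - 5)/180 - 13*log(r - 3)/112 + 34*log(r + 4)/63 - 53*log(r + 5)/80 + C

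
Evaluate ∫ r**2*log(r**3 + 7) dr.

r**3*log(r**3 + 7)/3 - r**3/3 + 7*log(r**3 + 7)/3 + C

Let u = r**3 + 7, so du = (3*r**2) dr.
The integral becomes (1/3)·∫ log(u) du; integrate by parts with u′=log(u), dv′=du.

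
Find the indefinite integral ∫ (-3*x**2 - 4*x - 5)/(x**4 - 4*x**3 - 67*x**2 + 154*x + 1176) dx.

Factor the denominator: (x - 7)**2*(x + 4)*(x + 6).
Partial-fraction decomposition: 89/(338*(x + 6)) - 37/(242*(x + 4)) - 2258/(20449*(x - 7)) - 180/(143*(x - 7)**2).
Integrate each term; A/(x−a) gives A·log|x−a|; A/(x−a)² gives −A/(x−a).

-2258*log(x - 7)/20449 - 37*log(x + 4)/242 + 89*log(x + 6)/338 + 180/(143*x - 1001) + C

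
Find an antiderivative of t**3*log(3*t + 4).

t**4*log(3*t + 4)/4 - t**4/16 + t**3/9 - 2*t**2/9 + 16*t/27 - 64*log(3*t + 4)/81 + C

Use integration by parts with u = log(3*t + 4), dv = t**3 dt.
Then du = 3/(3*t + 4) dt and v = t**4/4.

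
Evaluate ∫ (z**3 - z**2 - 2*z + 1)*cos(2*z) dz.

z**3*sin(2*z)/2 - z**2*sin(2*z)/2 + 3*z**2*cos(2*z)/4 - 7*z*sin(2*z)/4 - z*cos(2*z)/2 + 3*sin(2*z)/4 - 7*cos(2*z)/8 + C

Use integration by parts with u = z**3 - z**2 - 2*z + 1, dv = cos(2*z) dz, so v = sin(2*z)/2.
Apply parts 3 times (tabular method): alternate signs, differentiate u down to 0, integrate dv up.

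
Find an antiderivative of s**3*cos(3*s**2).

Let u = s², du = 2s ds; rewrite as (1/2)∫ u^1·cos(3u) du.
Now integrate by parts 1 time.

s**2*sin(3*s**2)/6 + cos(3*s**2)/18 + C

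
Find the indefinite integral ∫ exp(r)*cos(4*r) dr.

4*exp(r)*sin(4*r)/17 + exp(r)*cos(4*r)/17 + C

Let I denote the integral. Integrate by parts with u = cos(4*r), dv = exp(r) dr, so v = exp(r): I = exp(r)*cos(4*r) + 4·∫ exp(r)*sin(4*r) dr.
Apply parts again with u = sin(4*r), dv = exp(r) dr: ∫ exp(r)*sin(4*r) dr = exp(r)*sin(4*r) − 4·I. Substituting back brings back I: I = 4*exp(r)*sin(4*r) + exp(r)*cos(4*r) − 16·I.
Solving for I: (1 + 16)·I equals the remaining terms, so I = (1/17)·(4*exp(r)*sin(4*r) + exp(r)*cos(4*r)).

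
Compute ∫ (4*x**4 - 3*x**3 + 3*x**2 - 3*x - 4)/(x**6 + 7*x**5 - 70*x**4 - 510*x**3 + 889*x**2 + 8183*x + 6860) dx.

Factor the denominator: (x - 7)*(x - 5)*(x + 1)*(x + 4)*(x + 7)**2.
Partial-fraction decomposition: 30673/(84672*(x + 7)) + 3599/(1008*(x + 7)**2) - 424/(891*(x + 4)) + 1/(576*(x + 1)) - 727/(5184*(x - 5)) + 8697/(34496*(x - 7)).
Integrate each term; A/(x−a) gives A·log|x−a|; A/(x−a)² gives −A/(x−a).

8697*log(x - 7)/34496 - 727*log(x - 5)/5184 + log(x + 1)/576 - 424*log(x + 4)/891 + 30673*log(x + 7)/84672 - 3599/(1008*x + 7056) + C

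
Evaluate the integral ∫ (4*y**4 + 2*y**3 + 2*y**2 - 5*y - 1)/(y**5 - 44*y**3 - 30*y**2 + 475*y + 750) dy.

Factor the denominator: (y - 5)**2*(y + 2)*(y + 3)*(y + 5).
Partial-fraction decomposition: 581/(150*(y + 5)) - 151/(64*(y + 3)) + 65/(147*(y + 2)) + 160239/(78400*(y - 5)) + 1387/(280*(y - 5)**2).
Integrate each term; A/(y−a) gives A·log|y−a|; A/(y−a)² gives −A/(y−a).

160239*log(y - 5)/78400 + 65*log(y + 2)/147 - 151*log(y + 3)/64 + 581*log(y + 5)/150 - 1387/(280*y - 1400) + C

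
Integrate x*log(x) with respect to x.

x**2*log(x)/2 - x**2/4 + C

Use integration by parts with u = log(x), dv = x dx.
Then du = 1/x dx and v = x**2/2.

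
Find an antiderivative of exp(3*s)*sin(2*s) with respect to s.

3*exp(3*s)*sin(2*s)/13 - 2*exp(3*s)*cos(2*s)/13 + C

Let I denote the integral. Integrate by parts with u = sin(2*s), dv = exp(3*s) ds, so v = exp(3*s)/3: I = exp(3*s)*sin(2*s)/3 − (2/3)·∫ exp(3*s)*cos(2*s) ds.
Apply parts again with u = cos(2*s), dv = exp(3*s) ds: ∫ exp(3*s)*cos(2*s) ds = exp(3*s)*cos(2*s)/3 + (2/3)·I. Substituting back brings back I: I = exp(3*s)*sin(2*s)/3 - 2*exp(3*s)*cos(2*s)/9 − (4/9)·I.
Solving for I: (1 + 4/9)·I equals the remaining terms, so I = (9/13)·(exp(3*s)*sin(2*s)/3 - 2*exp(3*s)*cos(2*s)/9).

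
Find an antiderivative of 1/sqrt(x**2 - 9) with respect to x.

Substitute x = 3·sec(θ), so dx = 3·sec(θ)*tan(θ) dθ and the radical becomes sqrt(x**2 - 9) = 3·tan(θ) by the Pythagorean identity.
Integrate the resulting trig expression in θ, then back-substitute sec(θ) = x/3, tan(θ) = sqrt(x**2 - 9)/3 (absorbing any constant into C).

log(x + sqrt(x**2 - 9)) + C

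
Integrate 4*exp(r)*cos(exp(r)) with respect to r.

4*sin(exp(r)) + C

Let u = exp(r), so du = (exp(r)) dr.
Rewriting, the integral becomes 4·∫ cos(u) du = 4·sin(u).
Substituting back, u = exp(r).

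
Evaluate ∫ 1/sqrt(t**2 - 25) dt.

log(t + sqrt(t**2 - 25)) + C

Substitute t = 5·sec(θ), so dt = 5·sec(θ)*tan(θ) dθ and the radical becomes sqrt(t**2 - 25) = 5·tan(θ) by the Pythagorean identity.
Integrate the resulting trig expression in θ, then back-substitute sec(θ) = t/5, tan(θ) = sqrt(t**2 - 25)/5 (absorbing any constant into C).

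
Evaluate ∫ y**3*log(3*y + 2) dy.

y**4*log(3*y + 2)/4 - y**4/16 + y**3/18 - y**2/18 + 2*y/27 - 4*log(3*y + 2)/81 + C

Use integration by parts with u = log(3*y + 2), dv = y**3 dy.
Then du = 3/(3*y + 2) dy and v = y**4/4.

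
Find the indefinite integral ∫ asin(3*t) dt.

Use integration by parts with u = arcsin(3*t), dv = dt.
Then du = 3/sqrt(-9*t**2 + 1) dt.

t*asin(3*t) + sqrt(-9*t**2 + 1)/3 + C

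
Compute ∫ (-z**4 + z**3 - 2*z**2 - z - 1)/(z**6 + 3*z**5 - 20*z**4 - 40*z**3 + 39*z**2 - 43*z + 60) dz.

-229*log(z - 4)/3213 + log(z - 1)/36 - 31*log(z + 3)/140 + 199*log(z + 5)/702 - 41*log(z**2 + 1)/4420 + 23*atan(z)/2210 + C

Factor the denominator: (z - 4)*(z - 1)*(z + 3)*(z + 5)*(z**2 + 1).
Partial-fraction decomposition: -(41*z - 23)/(2210*(z**2 + 1)) + 199/(702*(z + 5)) - 31/(140*(z + 3)) + 1/(36*(z - 1)) - 229/(3213*(z - 4)).
Integrate each term; A/(z−a) gives A·log|z−a|; the (Bz+D)/(z²+p²) term gives a log and an atan.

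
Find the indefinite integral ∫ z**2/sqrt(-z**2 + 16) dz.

-z*sqrt(-z**2 + 16)/2 + 8*asin(z/4) + C

Substitute z = 4·sin(θ), so dz = 4·cos(θ) dθ and the radical becomes sqrt(-z**2 + 16) = 4·cos(θ) by the Pythagorean identity.
Integrate the resulting trig expression in θ, then back-substitute θ = asin(z/4), sin(θ) = z/4, cos(θ) = sqrt(-z**2 + 16)/4 (absorbing any constant into C).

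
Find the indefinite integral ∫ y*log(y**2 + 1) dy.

Let u = y**2 + 1, so du = (2*y) dy.
The integral becomes (1/2)·∫ log(u) du; integrate by parts with u′=log(u), dv′=du.

y**2*log(y**2 + 1)/2 - y**2/2 + log(y**2 + 1)/2 + C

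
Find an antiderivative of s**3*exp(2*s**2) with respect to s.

Let u = s², du = 2s ds; rewrite as (1/2)∫ u^1·exp(2u) du.
Now integrate by parts 1 time.

(2*s**2 - 1)*exp(2*s**2)/8 + C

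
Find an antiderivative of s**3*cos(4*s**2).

s**2*sin(4*s**2)/8 + cos(4*s**2)/32 + C

Let u = s², du = 2s ds; rewrite as (1/2)∫ u^1·cos(4u) du.
Now integrate by parts 1 time.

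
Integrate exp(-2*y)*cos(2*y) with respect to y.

Let I denote the integral. Integrate by parts with u = cos(2*y), dv = exp(-2*y) dy, so v = -exp(-2*y)/2: I = -exp(-2*y)*cos(2*y)/2 − ∫ exp(-2*y)*sin(2*y) dy.
Apply parts again with u = sin(2*y), dv = exp(-2*y) dy: ∫ exp(-2*y)*sin(2*y) dy = -exp(-2*y)*sin(2*y)/2 + I. Substituting back brings back I: I = exp(-2*y)*sin(2*y)/2 - exp(-2*y)*cos(2*y)/2 − I.
Solving for I: (1 + 1)·I equals the remaining terms, so I = (1/2)·(exp(-2*y)*sin(2*y)/2 - exp(-2*y)*cos(2*y)/2).

exp(-2*y)*sin(2*y)/4 - exp(-2*y)*cos(2*y)/4 + C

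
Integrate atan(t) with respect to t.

Use integration by parts with u = arctan(t), dv = dt.
Then du = 1/(t**2 + 1) dt.

t*atan(t) - log(t**2 + 1)/2 + C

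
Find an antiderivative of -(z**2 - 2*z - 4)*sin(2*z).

Use integration by parts with u = z**2 - 2*z - 4, dv = -sin(2*z) dz, so v = cos(2*z)/2.
Apply parts 2 times (tabular method): alternate signs, differentiate u down to 0, integrate dv up.

z**2*cos(2*z)/2 - z*sin(2*z)/2 - z*cos(2*z) + sin(2*z)/2 - 9*cos(2*z)/4 + C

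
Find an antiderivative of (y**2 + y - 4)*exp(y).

Use integration by parts with u = y**2 + y - 4, dv = exp(y) dy, so v = exp(y).
Apply parts 2 times (tabular method): alternate signs, differentiate u down to 0, integrate dv up.

(y**2 - y - 3)*exp(y) + C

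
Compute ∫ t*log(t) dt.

Use integration by parts with u = log(t), dv = t dt.
Then du = 1/t dt and v = t**2/2.

t**2*log(t)/2 - t**2/4 + C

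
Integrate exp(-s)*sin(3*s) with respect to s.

-exp(-s)*sin(3*s)/10 - 3*exp(-s)*cos(3*s)/10 + C

Let I denote the integral. Integrate by parts with u = sin(3*s), dv = exp(-s) ds, so v = -exp(-s): I = -exp(-s)*sin(3*s) + 3·∫ exp(-s)*cos(3*s) ds.
Apply parts again with u = cos(3*s), dv = exp(-s) ds: ∫ exp(-s)*cos(3*s) ds = -exp(-s)*cos(3*s) − 3·I. Substituting back brings back I: I = -exp(-s)*sin(3*s) - 3*exp(-s)*cos(3*s) − 9·I.
Solving for I: (1 + 9)·I equals the remaining terms, so I = (1/10)·(-exp(-s)*sin(3*s) - 3*exp(-s)*cos(3*s)).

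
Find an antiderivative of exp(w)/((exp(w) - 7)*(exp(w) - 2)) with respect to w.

log(exp(w) - 7)/5 - log(exp(w) - 2)/5 + C

Let u = e^w, du = e^w dw.
The integral becomes ∫ du/((u-2)(u-7)); decompose into partial fractions.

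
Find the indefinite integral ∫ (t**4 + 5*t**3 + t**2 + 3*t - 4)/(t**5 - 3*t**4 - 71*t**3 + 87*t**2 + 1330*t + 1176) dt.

Factor the denominator: (t - 7)**2*(t + 1)*(t + 4)*(t + 6).
Partial-fraction decomposition: 23/(169*(t + 6)) + 32/(363*(t + 4)) - 1/(96*(t + 1)) + 514443/(654368*(t - 7)) + 2091/(572*(t - 7)**2).
Integrate each term; A/(t−a) gives A·log|t−a|; A/(t−a)² gives −A/(t−a).

514443*log(t - 7)/654368 - log(t + 1)/96 + 32*log(t + 4)/363 + 23*log(t + 6)/169 - 2091/(572*t - 4004) + C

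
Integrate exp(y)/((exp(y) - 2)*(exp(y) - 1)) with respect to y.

log(exp(y) - 2) - log(exp(y) - 1) + C

Let u = e^y, du = e^y dy.
The integral becomes ∫ du/((u-2)(u-1)); decompose into partial fractions.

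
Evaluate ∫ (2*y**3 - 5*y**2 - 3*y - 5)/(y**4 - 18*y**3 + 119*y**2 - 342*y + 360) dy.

229*log(y - 6)/6 - 105*log(y - 5)/2 + 31*log(y - 4)/2 + 5*log(y - 3)/6 + C

Factor the denominator: (y - 6)*(y - 5)*(y - 4)*(y - 3).
Partial-fraction decomposition: 5/(6*(y - 3)) + 31/(2*(y - 4)) - 105/(2*(y - 5)) + 229/(6*(y - 6)).
Integrate each term: A/(y−a) contributes A·log|y−a|.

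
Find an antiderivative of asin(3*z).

z*asin(3*z) + sqrt(-9*z**2 + 1)/3 + C

Use integration by parts with u = arcsin(3*z), dv = dz.
Then du = 3/sqrt(-9*z**2 + 1) dz.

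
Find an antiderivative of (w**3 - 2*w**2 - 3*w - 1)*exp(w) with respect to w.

Use integration by parts with u = w**3 - 2*w**2 - 3*w - 1, dv = exp(w) dw, so v = exp(w).
Apply parts 3 times (tabular method): alternate signs, differentiate u down to 0, integrate dv up.

(w**3 - 5*w**2 + 7*w - 8)*exp(w) + C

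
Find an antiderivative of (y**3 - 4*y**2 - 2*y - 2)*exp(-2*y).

Use integration by parts with u = y**3 - 4*y**2 - 2*y - 2, dv = exp(-2*y) dy, so v = -exp(-2*y)/2.
Apply parts 3 times (tabular method): alternate signs, differentiate u down to 0, integrate dv up.

(-4*y**3 + 10*y**2 + 18*y + 17)*exp(-2*y)/8 + C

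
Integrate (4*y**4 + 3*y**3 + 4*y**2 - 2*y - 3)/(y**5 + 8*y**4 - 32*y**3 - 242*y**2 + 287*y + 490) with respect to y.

1481*log(y - 5)/1296 - 97*log(y - 2)/729 + log(y + 1)/162 + 34807*log(y + 7)/11664 + 4391/(324*y + 2268) + C

Factor the denominator: (y - 5)*(y - 2)*(y + 1)*(y + 7)**2.
Partial-fraction decomposition: 34807/(11664*(y + 7)) - 4391/(324*(y + 7)**2) + 1/(162*(y + 1)) - 97/(729*(y - 2)) + 1481/(1296*(y - 5)).
Integrate each term; A/(y−a) gives A·log|y−a|; A/(y−a)² gives −A/(y−a).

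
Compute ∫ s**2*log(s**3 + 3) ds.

Let u = s**3 + 3, so du = (3*s**2) ds.
The integral becomes (1/3)·∫ log(u) du; integrate by parts with u′=log(u), dv′=du.

s**3*log(s**3 + 3)/3 - s**3/3 + log(s**3 + 3) + C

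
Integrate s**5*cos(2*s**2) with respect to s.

Let u = s², du = 2s ds; rewrite as (1/2)∫ u^2·cos(2u) du.
Now integrate by parts 2 times.

s**4*sin(2*s**2)/4 + s**2*cos(2*s**2)/4 - sin(2*s**2)/8 + C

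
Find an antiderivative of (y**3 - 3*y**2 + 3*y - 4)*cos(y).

y**3*sin(y) - 3*y**2*sin(y) + 3*y**2*cos(y) - 3*y*sin(y) - 6*y*cos(y) + 2*sin(y) - 3*cos(y) + C

Use integration by parts with u = y**3 - 3*y**2 + 3*y - 4, dv = cos(y) dy, so v = sin(y).
Apply parts 3 times (tabular method): alternate signs, differentiate u down to 0, integrate dv up.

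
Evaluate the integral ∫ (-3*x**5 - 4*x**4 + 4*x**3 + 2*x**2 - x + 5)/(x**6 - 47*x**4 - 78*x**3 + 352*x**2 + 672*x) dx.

Factor the denominator: x*(x - 7)*(x - 3)*(x + 2)*(x + 4)**2.
Partial-fraction decomposition: -258029/(189728*(x + 4)) + 1833/(616*(x + 4)**2) - 1/(24*(x + 2)) + 185/(588*(x - 3)) - 19519/(10164*(x - 7)) + 5/(672*x).
Integrate each term; A/(x−a) gives A·log|x−a|; A/(x−a)² gives −A/(x−a).

5*log(x)/672 - 19519*log(x - 7)/10164 + 185*log(x - 3)/588 - log(x + 2)/24 - 258029*log(x + 4)/189728 - 1833/(616*x + 2464) + C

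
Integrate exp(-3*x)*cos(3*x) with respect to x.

exp(-3*x)*sin(3*x)/6 - exp(-3*x)*cos(3*x)/6 + C

Let I denote the integral. Integrate by parts with u = cos(3*x), dv = exp(-3*x) dx, so v = -exp(-3*x)/3: I = -exp(-3*x)*cos(3*x)/3 − ∫ exp(-3*x)*sin(3*x) dx.
Apply parts again with u = sin(3*x), dv = exp(-3*x) dx: ∫ exp(-3*x)*sin(3*x) dx = -exp(-3*x)*sin(3*x)/3 + I. Substituting back brings back I: I = exp(-3*x)*sin(3*x)/3 - exp(-3*x)*cos(3*x)/3 − I.
Solving for I: (1 + 1)·I equals the remaining terms, so I = (1/2)·(exp(-3*x)*sin(3*x)/3 - exp(-3*x)*cos(3*x)/3).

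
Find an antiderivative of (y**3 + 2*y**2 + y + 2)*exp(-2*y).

Use integration by parts with u = y**3 + 2*y**2 + y + 2, dv = exp(-2*y) dy, so v = -exp(-2*y)/2.
Apply parts 3 times (tabular method): alternate signs, differentiate u down to 0, integrate dv up.

(-4*y**3 - 14*y**2 - 18*y - 17)*exp(-2*y)/8 + C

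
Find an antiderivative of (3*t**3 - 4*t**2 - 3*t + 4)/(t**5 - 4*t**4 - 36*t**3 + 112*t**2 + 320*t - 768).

49*log(t - 6)/80 - 15*log(t - 4)/32 + log(t - 2)/48 - 79*log(t + 4)/480 - 1/(2*t + 8) + C

Factor the denominator: (t - 6)*(t - 4)*(t - 2)*(t + 4)**2.
Partial-fraction decomposition: -79/(480*(t + 4)) + 1/(2*(t + 4)**2) + 1/(48*(t - 2)) - 15/(32*(t - 4)) + 49/(80*(t - 6)).
Integrate each term; A/(t−a) gives A·log|t−a|; A/(t−a)² gives −A/(t−a).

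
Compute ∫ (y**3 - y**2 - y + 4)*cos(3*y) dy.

y**3*sin(3*y)/3 - y**2*sin(3*y)/3 + y**2*cos(3*y)/3 - 5*y*sin(3*y)/9 - 2*y*cos(3*y)/9 + 38*sin(3*y)/27 - 5*cos(3*y)/27 + C

Use integration by parts with u = y**3 - y**2 - y + 4, dv = cos(3*y) dy, so v = sin(3*y)/3.
Apply parts 3 times (tabular method): alternate signs, differentiate u down to 0, integrate dv up.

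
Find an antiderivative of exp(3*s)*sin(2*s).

Let I denote the integral. Integrate by parts with u = sin(2*s), dv = exp(3*s) ds, so v = exp(3*s)/3: I = exp(3*s)*sin(2*s)/3 − (2/3)·∫ exp(3*s)*cos(2*s) ds.
Apply parts again with u = cos(2*s), dv = exp(3*s) ds: ∫ exp(3*s)*cos(2*s) ds = exp(3*s)*cos(2*s)/3 + (2/3)·I. Substituting back brings back I: I = exp(3*s)*sin(2*s)/3 - 2*exp(3*s)*cos(2*s)/9 − (4/9)·I.
Solving for I: (1 + 4/9)·I equals the remaining terms, so I = (9/13)·(exp(3*s)*sin(2*s)/3 - 2*exp(3*s)*cos(2*s)/9).

3*exp(3*s)*sin(2*s)/13 - 2*exp(3*s)*cos(2*s)/13 + C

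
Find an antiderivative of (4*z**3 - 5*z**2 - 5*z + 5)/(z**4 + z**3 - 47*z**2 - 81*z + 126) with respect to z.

1097*log(z - 7)/780 + log(z - 1)/168 - 133*log(z + 3)/120 + 1009*log(z + 6)/273 + C

Factor the denominator: (z - 7)*(z - 1)*(z + 3)*(z + 6).
Partial-fraction decomposition: 1009/(273*(z + 6)) - 133/(120*(z + 3)) + 1/(168*(z - 1)) + 1097/(780*(z - 7)).
Integrate each term: A/(z−a) contributes A·log|z−a|.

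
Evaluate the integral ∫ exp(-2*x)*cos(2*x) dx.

Let I denote the integral. Integrate by parts with u = cos(2*x), dv = exp(-2*x) dx, so v = -exp(-2*x)/2: I = -exp(-2*x)*cos(2*x)/2 − ∫ exp(-2*x)*sin(2*x) dx.
Apply parts again with u = sin(2*x), dv = exp(-2*x) dx: ∫ exp(-2*x)*sin(2*x) dx = -exp(-2*x)*sin(2*x)/2 + I. Substituting back brings back I: I = exp(-2*x)*sin(2*x)/2 - exp(-2*x)*cos(2*x)/2 − I.
Solving for I: (1 + 1)·I equals the remaining terms, so I = (1/2)·(exp(-2*x)*sin(2*x)/2 - exp(-2*x)*cos(2*x)/2).

exp(-2*x)*sin(2*x)/4 - exp(-2*x)*cos(2*x)/4 + C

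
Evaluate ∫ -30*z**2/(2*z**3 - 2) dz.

Let u = 2*z**3 - 2, so du = (6*z**2) dz.
Rewriting, the integral becomes -5·∫ 1/u du = -5·log(u).
Substituting back, u = 2*z**3 - 2.

-5*log(2*z**3 - 2) + C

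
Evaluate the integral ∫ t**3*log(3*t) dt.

Use integration by parts with u = log(3*t), dv = t**3 dt.
Then du = 1/t dt and v = t**4/4.

t**4*(log(t) + log(3))/4 - t**4/16 + C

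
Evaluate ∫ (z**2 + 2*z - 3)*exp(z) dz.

Use integration by parts with u = z**2 + 2*z - 3, dv = exp(z) dz, so v = exp(z).
Apply parts 2 times (tabular method): alternate signs, differentiate u down to 0, integrate dv up.

(z**2 - 3)*exp(z) + C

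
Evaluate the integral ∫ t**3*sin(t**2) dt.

Let u = t², du = 2t dt; rewrite as (1/2)∫ u^1·sin(1u) du.
Now integrate by parts 1 time.

-t**2*cos(t**2)/2 + sin(t**2)/2 + C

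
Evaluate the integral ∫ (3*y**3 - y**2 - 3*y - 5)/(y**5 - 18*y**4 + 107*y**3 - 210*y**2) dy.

233*log(y)/8820 + 477*log(y - 7)/49 - 589*log(y - 6)/36 + 33*log(y - 5)/5 - 1/(42*y) + C

Factor the denominator: y**2*(y - 7)*(y - 6)*(y - 5).
Partial-fraction decomposition: 33/(5*(y - 5)) - 589/(36*(y - 6)) + 477/(49*(y - 7)) + 233/(8820*y) + 1/(42*y**2).
Integrate each term; A/(y−a) gives A·log|y−a|; A/(y−a)² gives −A/(y−a).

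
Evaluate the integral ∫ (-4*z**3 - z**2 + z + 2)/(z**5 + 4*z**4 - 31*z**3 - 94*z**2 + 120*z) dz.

log(z)/60 - 259*log(z - 5)/990 + log(z - 1)/70 - 119*log(z + 4)/180 + 206*log(z + 6)/231 + C

Factor the denominator: z*(z - 5)*(z - 1)*(z + 4)*(z + 6).
Partial-fraction decomposition: 206/(231*(z + 6)) - 119/(180*(z + 4)) + 1/(70*(z - 1)) - 259/(990*(z - 5)) + 1/(60*z).
Integrate each term: A/(z−a) contributes A·log|z−a|.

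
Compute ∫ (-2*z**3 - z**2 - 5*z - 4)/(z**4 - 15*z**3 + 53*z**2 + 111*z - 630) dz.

-387*log(z - 7)/10 + 502*log(z - 6)/9 - 19*log(z - 5) - 7*log(z + 3)/90 + C

Factor the denominator: (z - 7)*(z - 6)*(z - 5)*(z + 3).
Partial-fraction decomposition: -7/(90*(z + 3)) - 19/(z - 5) + 502/(9*(z - 6)) - 387/(10*(z - 7)).
Integrate each term: A/(z−a) contributes A·log|z−a|.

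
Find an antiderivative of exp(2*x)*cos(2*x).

exp(2*x)*sin(2*x)/4 + exp(2*x)*cos(2*x)/4 + C

Let I denote the integral. Integrate by parts with u = cos(2*x), dv = exp(2*x) dx, so v = exp(2*x)/2: I = exp(2*x)*cos(2*x)/2 + ∫ exp(2*x)*sin(2*x) dx.
Apply parts again with u = sin(2*x), dv = exp(2*x) dx: ∫ exp(2*x)*sin(2*x) dx = exp(2*x)*sin(2*x)/2 − I. Substituting back brings back I: I = exp(2*x)*sin(2*x)/2 + exp(2*x)*cos(2*x)/2 − I.
Solving for I: (1 + 1)·I equals the remaining terms, so I = (1/2)·(exp(2*x)*sin(2*x)/2 + exp(2*x)*cos(2*x)/2).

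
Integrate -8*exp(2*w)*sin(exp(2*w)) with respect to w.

Let u = exp(2*w), so du = (2*exp(2*w)) dw.
Rewriting, the integral becomes -4·∫ sin(u) du = -4·-cos(u).
Substituting back, u = exp(2*w).

4*cos(exp(2*w)) + C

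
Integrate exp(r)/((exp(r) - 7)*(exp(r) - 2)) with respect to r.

Let u = e^r, du = e^r dr.
The integral becomes ∫ du/((u-7)(u-2)); decompose into partial fractions.

log(exp(r) - 7)/5 - log(exp(r) - 2)/5 + C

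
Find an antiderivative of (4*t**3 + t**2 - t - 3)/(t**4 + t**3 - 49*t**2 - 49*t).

Factor the denominator: t*(t - 7)*(t + 1)*(t + 7).
Partial-fraction decomposition: 1319/(588*(t + 7)) - 5/(48*(t + 1)) + 1411/(784*(t - 7)) + 3/(49*t).
Integrate each term: A/(t−a) contributes A·log|t−a|.

3*log(t)/49 + 1411*log(t - 7)/784 - 5*log(t + 1)/48 + 1319*log(t + 7)/588 + C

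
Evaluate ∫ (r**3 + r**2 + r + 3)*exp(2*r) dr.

Use integration by parts with u = r**3 + r**2 + r + 3, dv = exp(2*r) dr, so v = exp(2*r)/2.
Apply parts 3 times (tabular method): alternate signs, differentiate u down to 0, integrate dv up.

(4*r**3 - 2*r**2 + 6*r + 9)*exp(2*r)/8 + C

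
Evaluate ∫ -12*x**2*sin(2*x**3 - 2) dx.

Let u = 2*x**3 - 2, so du = (6*x**2) dx.
Rewriting, the integral becomes -2·∫ sin(u) du = -2·-cos(u).
Substituting back, u = 2*x**3 - 2.

2*cos(2*x**3 - 2) + C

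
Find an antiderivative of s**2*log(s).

s**3*log(s)/3 - s**3/9 + C

Use integration by parts with u = log(s), dv = s**2 ds.
Then du = 1/s ds and v = s**3/3.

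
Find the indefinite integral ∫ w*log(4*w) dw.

Use integration by parts with u = log(4*w), dv = w dw.
Then du = 1/w dw and v = w**2/2.

w**2*(log(w) + 2*log(2))/2 - w**2/4 + C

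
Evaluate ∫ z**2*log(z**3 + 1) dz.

Let u = z**3 + 1, so du = (3*z**2) dz.
The integral becomes (1/3)·∫ log(u) du; integrate by parts with u′=log(u), dv′=du.

z**3*log(z**3 + 1)/3 - z**3/3 + log(z**3 + 1)/3 + C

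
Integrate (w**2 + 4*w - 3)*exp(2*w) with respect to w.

(2*w**2 + 6*w - 9)*exp(2*w)/4 + C

Use integration by parts with u = w**2 + 4*w - 3, dv = exp(2*w) dw, so v = exp(2*w)/2.
Apply parts 2 times (tabular method): alternate signs, differentiate u down to 0, integrate dv up.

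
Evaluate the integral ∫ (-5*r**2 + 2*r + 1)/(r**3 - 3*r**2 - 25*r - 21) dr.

-23*log(r - 7)/8 + 3*log(r + 1)/8 - 5*log(r + 3)/2 + C

Factor the denominator: (r - 7)*(r + 1)*(r + 3).
Partial-fraction decomposition: -5/(2*(r + 3)) + 3/(8*(r + 1)) - 23/(8*(r - 7)).
Integrate each term: A/(r−a) contributes A·log|r−a|.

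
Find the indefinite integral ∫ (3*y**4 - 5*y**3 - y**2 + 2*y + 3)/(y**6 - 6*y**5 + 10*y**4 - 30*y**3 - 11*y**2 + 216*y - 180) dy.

619*log(y - 5)/1428 - 11*log(y - 2)/156 + log(y - 1)/60 - 83*log(y + 2)/1092 - 671*log(y**2 + 9)/4420 + 593*atan(y/3)/2210 + C

Factor the denominator: (y - 5)*(y - 2)*(y - 1)*(y + 2)*(y**2 + 9).
Partial-fraction decomposition: -(671*y - 1779)/(2210*(y**2 + 9)) - 83/(1092*(y + 2)) + 1/(60*(y - 1)) - 11/(156*(y - 2)) + 619/(1428*(y - 5)).
Integrate each term; A/(y−a) gives A·log|y−a|; the (By+D)/(y²+p²) term gives a log and an atan.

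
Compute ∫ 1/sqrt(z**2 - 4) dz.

log(z + sqrt(z**2 - 4)) + C

Substitute z = 2·sec(θ), so dz = 2·sec(θ)*tan(θ) dθ and the radical becomes sqrt(z**2 - 4) = 2·tan(θ) by the Pythagorean identity.
Integrate the resulting trig expression in θ, then back-substitute sec(θ) = z/2, tan(θ) = sqrt(z**2 - 4)/2 (absorbing any constant into C).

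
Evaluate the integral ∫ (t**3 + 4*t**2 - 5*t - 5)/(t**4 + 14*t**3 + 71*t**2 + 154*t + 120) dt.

Factor the denominator: (t + 2)*(t + 3)*(t + 4)*(t + 5).
Partial-fraction decomposition: 5/(6*(t + 5)) + 15/(2*(t + 4)) - 19/(2*(t + 3)) + 13/(6*(t + 2)).
Integrate each term: A/(t−a) contributes A·log|t−a|.

13*log(t + 2)/6 - 19*log(t + 3)/2 + 15*log(t + 4)/2 + 5*log(t + 5)/6 + C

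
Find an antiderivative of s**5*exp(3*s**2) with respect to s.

(9*s**4 - 6*s**2 + 2)*exp(3*s**2)/54 + C

Let u = s², du = 2s ds; rewrite as (1/2)∫ u^2·exp(3u) du.
Now integrate by parts 2 times.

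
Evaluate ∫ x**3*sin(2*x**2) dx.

Let u = x², du = 2x dx; rewrite as (1/2)∫ u^1·sin(2u) du.
Now integrate by parts 1 time.

-x**2*cos(2*x**2)/4 + sin(2*x**2)/8 + C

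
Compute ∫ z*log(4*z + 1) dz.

Use integration by parts with u = log(4*z + 1), dv = z dz.
Then du = 4/(4*z + 1) dz and v = z**2/2.

z**2*log(4*z + 1)/2 - z**2/4 + z/8 - log(4*z + 1)/32 + C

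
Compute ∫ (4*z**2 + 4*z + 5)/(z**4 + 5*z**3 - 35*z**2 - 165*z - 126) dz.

Factor the denominator: (z - 6)*(z + 1)*(z + 3)*(z + 7).
Partial-fraction decomposition: -173/(312*(z + 7)) + 29/(72*(z + 3)) - 5/(84*(z + 1)) + 173/(819*(z - 6)).
Integrate each term: A/(z−a) contributes A·log|z−a|.

173*log(z - 6)/819 - 5*log(z + 1)/84 + 29*log(z + 3)/72 - 173*log(z + 7)/312 + C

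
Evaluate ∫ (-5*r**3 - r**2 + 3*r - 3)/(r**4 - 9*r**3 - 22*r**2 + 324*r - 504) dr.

Factor the denominator: (r - 7)*(r - 6)*(r - 2)*(r + 6).
Partial-fraction decomposition: -341/(416*(r + 6)) - 41/(160*(r - 2)) + 367/(16*(r - 6)) - 1746/(65*(r - 7)).
Integrate each term: A/(r−a) contributes A·log|r−a|.

-1746*log(r - 7)/65 + 367*log(r - 6)/16 - 41*log(r - 2)/160 - 341*log(r + 6)/416 + C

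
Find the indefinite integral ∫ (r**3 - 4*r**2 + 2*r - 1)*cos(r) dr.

Use integration by parts with u = r**3 - 4*r**2 + 2*r - 1, dv = cos(r) dr, so v = sin(r).
Apply parts 3 times (tabular method): alternate signs, differentiate u down to 0, integrate dv up.

r**3*sin(r) - 4*r**2*sin(r) + 3*r**2*cos(r) - 4*r*sin(r) - 8*r*cos(r) + 7*sin(r) - 4*cos(r) + C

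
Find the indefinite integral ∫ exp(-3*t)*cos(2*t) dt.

2*exp(-3*t)*sin(2*t)/13 - 3*exp(-3*t)*cos(2*t)/13 + C

Let I denote the integral. Integrate by parts with u = cos(2*t), dv = exp(-3*t) dt, so v = -exp(-3*t)/3: I = -exp(-3*t)*cos(2*t)/3 − (2/3)·∫ exp(-3*t)*sin(2*t) dt.
Apply parts again with u = sin(2*t), dv = exp(-3*t) dt: ∫ exp(-3*t)*sin(2*t) dt = -exp(-3*t)*sin(2*t)/3 + (2/3)·I. Substituting back brings back I: I = 2*exp(-3*t)*sin(2*t)/9 - exp(-3*t)*cos(2*t)/3 − (4/9)·I.
Solving for I: (1 + 4/9)·I equals the remaining terms, so I = (9/13)·(2*exp(-3*t)*sin(2*t)/9 - exp(-3*t)*cos(2*t)/3).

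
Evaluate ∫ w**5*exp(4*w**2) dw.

(8*w**4 - 4*w**2 + 1)*exp(4*w**2)/64 + C

Let u = w², du = 2w dw; rewrite as (1/2)∫ u^2·exp(4u) du.
Now integrate by parts 2 times.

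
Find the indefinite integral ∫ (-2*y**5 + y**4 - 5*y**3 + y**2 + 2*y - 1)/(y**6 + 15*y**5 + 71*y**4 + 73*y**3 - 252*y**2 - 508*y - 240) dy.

Factor the denominator: (y - 2)*(y + 1)**2*(y + 4)*(y + 5)*(y + 6).
Partial-fraction decomposition: -17951/(400*(y + 6)) + 3757/(56*(y + 5)) - 877/(36*(y + 4)) + 317/(1800*(y + 1)) - 1/(30*(y + 1)**2) - 3/(112*(y - 2)).
Integrate each term; A/(y−a) gives A·log|y−a|; A/(y−a)² gives −A/(y−a).

-3*log(y - 2)/112 + 317*log(y + 1)/1800 - 877*log(y + 4)/36 + 3757*log(y + 5)/56 - 17951*log(y + 6)/400 + 1/(30*y + 30) + C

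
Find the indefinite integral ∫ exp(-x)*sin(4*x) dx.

-exp(-x)*sin(4*x)/17 - 4*exp(-x)*cos(4*x)/17 + C

Let I denote the integral. Integrate by parts with u = sin(4*x), dv = exp(-x) dx, so v = -exp(-x): I = -exp(-x)*sin(4*x) + 4·∫ exp(-x)*cos(4*x) dx.
Apply parts again with u = cos(4*x), dv = exp(-x) dx: ∫ exp(-x)*cos(4*x) dx = -exp(-x)*cos(4*x) − 4·I. Substituting back brings back I: I = -exp(-x)*sin(4*x) - 4*exp(-x)*cos(4*x) − 16·I.
Solving for I: (1 + 16)·I equals the remaining terms, so I = (1/17)·(-exp(-x)*sin(4*x) - 4*exp(-x)*cos(4*x)).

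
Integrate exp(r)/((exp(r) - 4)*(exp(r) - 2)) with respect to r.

Let u = e^r, du = e^r dr.
The integral becomes ∫ du/((u-2)(u-4)); decompose into partial fractions.

log(exp(r) - 4)/2 - log(exp(r) - 2)/2 + C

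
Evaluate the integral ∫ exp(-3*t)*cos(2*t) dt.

2*exp(-3*t)*sin(2*t)/13 - 3*exp(-3*t)*cos(2*t)/13 + C

Let I denote the integral. Integrate by parts with u = cos(2*t), dv = exp(-3*t) dt, so v = -exp(-3*t)/3: I = -exp(-3*t)*cos(2*t)/3 − (2/3)·∫ exp(-3*t)*sin(2*t) dt.
Apply parts again with u = sin(2*t), dv = exp(-3*t) dt: ∫ exp(-3*t)*sin(2*t) dt = -exp(-3*t)*sin(2*t)/3 + (2/3)·I. Substituting back brings back I: I = 2*exp(-3*t)*sin(2*t)/9 - exp(-3*t)*cos(2*t)/3 − (4/9)·I.
Solving for I: (1 + 4/9)·I equals the remaining terms, so I = (9/13)·(2*exp(-3*t)*sin(2*t)/9 - exp(-3*t)*cos(2*t)/3).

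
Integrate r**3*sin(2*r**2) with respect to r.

Let u = r², du = 2r dr; rewrite as (1/2)∫ u^1·sin(2u) du.
Now integrate by parts 1 time.

-r**2*cos(2*r**2)/4 + sin(2*r**2)/8 + C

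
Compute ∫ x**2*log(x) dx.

Use integration by parts with u = log(x), dv = x**2 dx.
Then du = 1/x dx and v = x**3/3.

x**3*log(x)/3 - x**3/9 + C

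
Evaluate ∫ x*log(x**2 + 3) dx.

x**2*log(x**2 + 3)/2 - x**2/2 + 3*log(x**2 + 3)/2 + C

Let u = x**2 + 3, so du = (2*x) dx.
The integral becomes (1/2)·∫ log(u) du; integrate by parts with u′=log(u), dv′=du.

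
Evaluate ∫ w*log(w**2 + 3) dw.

Let u = w**2 + 3, so du = (2*w) dw.
The integral becomes (1/2)·∫ log(u) du; integrate by parts with u′=log(u), dv′=du.

w**2*log(w**2 + 3)/2 - w**2/2 + 3*log(w**2 + 3)/2 + C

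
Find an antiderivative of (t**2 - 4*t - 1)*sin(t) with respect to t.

-t**2*cos(t) + 2*t*sin(t) + 4*t*cos(t) - 4*sin(t) + 3*cos(t) + C

Use integration by parts with u = t**2 - 4*t - 1, dv = sin(t) dt, so v = -cos(t).
Apply parts 2 times (tabular method): alternate signs, differentiate u down to 0, integrate dv up.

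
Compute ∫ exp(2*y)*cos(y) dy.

exp(2*y)*sin(y)/5 + 2*exp(2*y)*cos(y)/5 + C

Let I denote the integral. Integrate by parts with u = cos(y), dv = exp(2*y) dy, so v = exp(2*y)/2: I = exp(2*y)*cos(y)/2 + (1/2)·∫ exp(2*y)*sin(y) dy.
Apply parts again with u = sin(y), dv = exp(2*y) dy: ∫ exp(2*y)*sin(y) dy = exp(2*y)*sin(y)/2 − (1/2)·I. Substituting back brings back I: I = exp(2*y)*sin(y)/4 + exp(2*y)*cos(y)/2 − (1/4)·I.
Solving for I: (1 + 1/4)·I equals the remaining terms, so I = (4/5)·(exp(2*y)*sin(y)/4 + exp(2*y)*cos(y)/2).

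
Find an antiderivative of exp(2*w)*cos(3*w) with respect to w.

3*exp(2*w)*sin(3*w)/13 + 2*exp(2*w)*cos(3*w)/13 + C

Let I denote the integral. Integrate by parts with u = cos(3*w), dv = exp(2*w) dw, so v = exp(2*w)/2: I = exp(2*w)*cos(3*w)/2 + (3/2)·∫ exp(2*w)*sin(3*w) dw.
Apply parts again with u = sin(3*w), dv = exp(2*w) dw: ∫ exp(2*w)*sin(3*w) dw = exp(2*w)*sin(3*w)/2 − (3/2)·I. Substituting back brings back I: I = 3*exp(2*w)*sin(3*w)/4 + exp(2*w)*cos(3*w)/2 − (9/4)·I.
Solving for I: (1 + 9/4)·I equals the remaining terms, so I = (4/13)·(3*exp(2*w)*sin(3*w)/4 + exp(2*w)*cos(3*w)/2).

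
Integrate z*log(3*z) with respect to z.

z**2*(log(z) + log(3))/2 - z**2/4 + C

Use integration by parts with u = log(3*z), dv = z dz.
Then du = 1/z dz and v = z**2/2.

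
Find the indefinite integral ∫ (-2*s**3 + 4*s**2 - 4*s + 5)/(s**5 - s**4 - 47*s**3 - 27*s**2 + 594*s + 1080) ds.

-307*log(s - 6)/810 + 55*log(s - 5)/192 - 11789*log(s + 3)/5184 + 71*log(s + 4)/30 - 107/(72*s + 216) + C

Factor the denominator: (s - 6)*(s - 5)*(s + 3)**2*(s + 4).
Partial-fraction decomposition: 71/(30*(s + 4)) - 11789/(5184*(s + 3)) + 107/(72*(s + 3)**2) + 55/(192*(s - 5)) - 307/(810*(s - 6)).
Integrate each term; A/(s−a) gives A·log|s−a|; A/(s−a)² gives −A/(s−a).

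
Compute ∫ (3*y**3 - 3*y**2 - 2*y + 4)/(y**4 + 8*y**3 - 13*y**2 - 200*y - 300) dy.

21*log(y - 5)/55 + log(y + 2)/3 - 218*log(y + 5)/15 + 185*log(y + 6)/11 + C

Factor the denominator: (y - 5)*(y + 2)*(y + 5)*(y + 6).
Partial-fraction decomposition: 185/(11*(y + 6)) - 218/(15*(y + 5)) + 1/(3*(y + 2)) + 21/(55*(y - 5)).
Integrate each term: A/(y−a) contributes A·log|y−a|.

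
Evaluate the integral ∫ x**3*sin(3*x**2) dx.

Let u = x², du = 2x dx; rewrite as (1/2)∫ u^1·sin(3u) du.
Now integrate by parts 1 time.

-x**2*cos(3*x**2)/6 + sin(3*x**2)/18 + C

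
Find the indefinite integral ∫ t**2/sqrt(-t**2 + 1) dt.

-t*sqrt(-t**2 + 1)/2 + asin(t)/2 + C

Substitute t = sin(θ), so dt = cos(θ) dθ and the radical becomes sqrt(-t**2 + 1) = cos(θ) by the Pythagorean identity.
Integrate the resulting trig expression in θ, then back-substitute θ = asin(t), sin(θ) = t, cos(θ) = sqrt(-t**2 + 1) (absorbing any constant into C).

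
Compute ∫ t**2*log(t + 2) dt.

Use integration by parts with u = log(t + 2), dv = t**2 dt.
Then du = 1/(t + 2) dt and v = t**3/3.

t**3*log(t + 2)/3 - t**3/9 + t**2/3 - 4*t/3 + 8*log(t + 2)/3 + C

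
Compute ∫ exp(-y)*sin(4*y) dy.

-exp(-y)*sin(4*y)/17 - 4*exp(-y)*cos(4*y)/17 + C

Let I denote the integral. Integrate by parts with u = sin(4*y), dv = exp(-y) dy, so v = -exp(-y): I = -exp(-y)*sin(4*y) + 4·∫ exp(-y)*cos(4*y) dy.
Apply parts again with u = cos(4*y), dv = exp(-y) dy: ∫ exp(-y)*cos(4*y) dy = -exp(-y)*cos(4*y) − 4·I. Substituting back brings back I: I = -exp(-y)*sin(4*y) - 4*exp(-y)*cos(4*y) − 16·I.
Solving for I: (1 + 16)·I equals the remaining terms, so I = (1/17)·(-exp(-y)*sin(4*y) - 4*exp(-y)*cos(4*y)).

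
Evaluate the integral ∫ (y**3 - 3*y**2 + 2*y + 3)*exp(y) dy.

Use integration by parts with u = y**3 - 3*y**2 + 2*y + 3, dv = exp(y) dy, so v = exp(y).
Apply parts 3 times (tabular method): alternate signs, differentiate u down to 0, integrate dv up.

(y**3 - 6*y**2 + 14*y - 11)*exp(y) + C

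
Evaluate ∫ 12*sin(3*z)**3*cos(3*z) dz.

sin(3*z)**4 + C

Let u = sin(3*z), so du = (3*cos(3*z)) dz.
Rewriting, the integral becomes 4·∫ u^3 du = 4·u^4/4.
Substituting back, u = sin(3*z).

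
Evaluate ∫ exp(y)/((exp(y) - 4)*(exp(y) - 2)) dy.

Let u = e^y, du = e^y dy.
The integral becomes ∫ du/((u-2)(u-4)); decompose into partial fractions.

log(exp(y) - 4)/2 - log(exp(y) - 2)/2 + C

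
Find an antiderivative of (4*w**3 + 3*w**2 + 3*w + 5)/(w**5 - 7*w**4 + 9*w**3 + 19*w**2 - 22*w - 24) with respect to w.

Factor the denominator: (w - 4)*(w - 3)*(w - 2)*(w + 1)**2.
Partial-fraction decomposition: -587/(3600*(w + 1)) - 1/(60*(w + 1)**2) + 55/(18*(w - 2)) - 149/(16*(w - 3)) + 321/(50*(w - 4)).
Integrate each term; A/(w−a) gives A·log|w−a|; A/(w−a)² gives −A/(w−a).

321*log(w - 4)/50 - 149*log(w - 3)/16 + 55*log(w - 2)/18 - 587*log(w + 1)/3600 + 1/(60*w + 60) + C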